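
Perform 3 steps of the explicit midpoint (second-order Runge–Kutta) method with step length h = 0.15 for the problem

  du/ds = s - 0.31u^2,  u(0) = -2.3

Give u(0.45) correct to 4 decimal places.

Midpoint: k1 = f(s_n, u_n); k2 = f(s_n + h/2, u_n + (h/2)·k1); u_{n+1} = u_n + h·k2.
s=0.000000, u=-2.300000:
  k1 = f(0.000000, -2.300000) = -1.639900
  k2 = f(0.075000, -2.422992) = -1.744977
  u ← -2.300000 + 0.15·(-1.744977) = -2.561747
s=0.150000, u=-2.561747:
  k1 = f(0.150000, -2.561747) = -1.884389
  k2 = f(0.225000, -2.703076) = -2.040052
  u ← -2.561747 + 0.15·(-2.040052) = -2.867754
s=0.300000, u=-2.867754:
  k1 = f(0.300000, -2.867754) = -2.249444
  k2 = f(0.375000, -3.036463) = -2.483233
  u ← -2.867754 + 0.15·(-2.483233) = -3.240239
u(0.45) ≈ -3.2402

-3.2402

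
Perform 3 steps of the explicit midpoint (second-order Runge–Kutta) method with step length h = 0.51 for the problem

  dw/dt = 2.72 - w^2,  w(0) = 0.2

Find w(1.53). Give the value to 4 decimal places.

1.4889

Midpoint: k1 = f(t_n, w_n); k2 = f(t_n + h/2, w_n + (h/2)·k1); w_{n+1} = w_n + h·k2.
t=0.000000, w=0.200000:
  k1 = f(0.000000, 0.200000) = 2.680000
  k2 = f(0.255000, 0.883400) = 1.939604
  w ← 0.200000 + 0.51·1.939604 = 1.189198
t=0.510000, w=1.189198:
  k1 = f(0.510000, 1.189198) = 1.305807
  k2 = f(0.765000, 1.522179) = 0.402971
  w ← 1.189198 + 0.51·0.402971 = 1.394713
t=1.020000, w=1.394713:
  k1 = f(1.020000, 1.394713) = 0.774775
  k2 = f(1.275000, 1.592281) = 0.184642
  w ← 1.394713 + 0.51·0.184642 = 1.488880
w(1.53) ≈ 1.4889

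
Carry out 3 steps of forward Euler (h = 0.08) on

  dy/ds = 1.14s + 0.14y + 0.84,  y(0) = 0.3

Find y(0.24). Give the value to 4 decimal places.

0.5360

Euler: y_{n+1} = y_n + h·f(s_n, y_n).
s=0.000000, y=0.300000: f=0.882000 → y ← 0.300000 + 0.08·0.882000 = 0.370560
s=0.080000, y=0.370560: f=0.983078 → y ← 0.370560 + 0.08·0.983078 = 0.449206
s=0.160000, y=0.449206: f=1.085289 → y ← 0.449206 + 0.08·1.085289 = 0.536029
y(0.24) ≈ 0.5360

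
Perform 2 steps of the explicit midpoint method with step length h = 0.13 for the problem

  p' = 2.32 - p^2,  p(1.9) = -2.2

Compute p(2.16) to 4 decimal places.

-3.4330

Midpoint: k1 = f(x_n, p_n); k2 = f(x_n + h/2, p_n + (h/2)·k1); p_{n+1} = p_n + h·k2.
x=1.900000, p=-2.200000:
  k1 = f(1.900000, -2.200000) = -2.520000
  k2 = f(1.965000, -2.363800) = -3.267550
  p ← -2.200000 + 0.13·(-3.267550) = -2.624782
x=2.030000, p=-2.624782:
  k1 = f(2.030000, -2.624782) = -4.569478
  k2 = f(2.095000, -2.921798) = -6.216901
  p ← -2.624782 + 0.13·(-6.216901) = -3.432979
p(2.16) ≈ -3.4330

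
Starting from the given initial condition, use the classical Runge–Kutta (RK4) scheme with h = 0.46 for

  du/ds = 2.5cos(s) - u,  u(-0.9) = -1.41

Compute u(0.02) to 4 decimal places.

RK4: k1 = f(s_n, u_n); k2 = f(s_n + h/2, u_n + (h/2)·k1); k3 = f(s_n + h/2, u_n + (h/2)·k2); k4 = f(s_n + h, u_n + h·k3); u_{n+1} = u_n + (h/6)·(k1 + 2k2 + 2k3 + k4).
s=-0.900000, u=-1.410000:
  k1 = f(-0.900000, -1.410000) = 2.964025
  k2 = f(-0.670000, -0.728274) = 2.687828
  k3 = f(-0.670000, -0.791799) = 2.751354
  k4 = f(-0.440000, -0.144377) = 2.406256
  u ← -1.410000 + (0.46/6)·(k1 + 2k2 + 2k3 + k4) = -0.164271
s=-0.440000, u=-0.164271:
  k1 = f(-0.440000, -0.164271) = 2.426150
  k2 = f(-0.210000, 0.393744) = 2.051333
  k3 = f(-0.210000, 0.307536) = 2.137541
  k4 = f(0.020000, 0.818998) = 1.680502
  u ← -0.164271 + (0.46/6)·(k1 + 2k2 + 2k3 + k4) = 0.792867
u(0.02) ≈ 0.7929

0.7929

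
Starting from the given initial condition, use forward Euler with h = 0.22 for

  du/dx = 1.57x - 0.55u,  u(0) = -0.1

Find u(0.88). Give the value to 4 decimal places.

Euler: u_{n+1} = u_n + h·f(x_n, u_n).
x=0.000000, u=-0.100000: f=0.055000 → u ← -0.100000 + 0.22·0.055000 = -0.087900
x=0.220000, u=-0.087900: f=0.393745 → u ← -0.087900 + 0.22·0.393745 = -0.001276
x=0.440000, u=-0.001276: f=0.691502 → u ← -0.001276 + 0.22·0.691502 = 0.150854
x=0.660000, u=0.150854: f=0.953230 → u ← 0.150854 + 0.22·0.953230 = 0.360565
u(0.88) ≈ 0.3606

0.3606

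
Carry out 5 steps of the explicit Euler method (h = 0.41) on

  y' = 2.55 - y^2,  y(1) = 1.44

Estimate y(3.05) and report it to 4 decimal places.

1.5972

Euler: y_{n+1} = y_n + h·f(x_n, y_n).
x=1.000000, y=1.440000: f=0.476400 → y ← 1.440000 + 0.41·0.476400 = 1.635324
x=1.410000, y=1.635324: f=-0.124285 → y ← 1.635324 + 0.41·(-0.124285) = 1.584367
x=1.820000, y=1.584367: f=0.039780 → y ← 1.584367 + 0.41·0.039780 = 1.600677
x=2.230000, y=1.600677: f=-0.012167 → y ← 1.600677 + 0.41·(-0.012167) = 1.595689
x=2.640000, y=1.595689: f=0.003778 → y ← 1.595689 + 0.41·0.003778 = 1.597238
y(3.05) ≈ 1.5972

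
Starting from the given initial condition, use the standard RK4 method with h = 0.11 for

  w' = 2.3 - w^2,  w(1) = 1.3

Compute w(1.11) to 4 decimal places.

1.3582

RK4: k1 = f(t_n, w_n); k2 = f(t_n + h/2, w_n + (h/2)·k1); k3 = f(t_n + h/2, w_n + (h/2)·k2); k4 = f(t_n + h, w_n + h·k3); w_{n+1} = w_n + (h/6)·(k1 + 2k2 + 2k3 + k4).
t=1.000000, w=1.300000:
  k1 = f(1.000000, 1.300000) = 0.610000
  k2 = f(1.055000, 1.333550) = 0.521644
  k3 = f(1.055000, 1.328690) = 0.534582
  k4 = f(1.110000, 1.358804) = 0.453652
  w ← 1.300000 + (0.11/6)·(k1 + 2k2 + 2k3 + k4) = 1.358229
w(1.11) ≈ 1.3582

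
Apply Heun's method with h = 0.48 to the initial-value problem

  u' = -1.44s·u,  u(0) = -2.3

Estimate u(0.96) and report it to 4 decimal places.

Heun: k1 = f(s_n, u_n); k2 = f(s_n + h, u_n + h·k1); u_{n+1} = u_n + (h/2)·(k1 + k2).
s=0.000000, u=-2.300000:
  k1 = f(0.000000, -2.300000) = 0.000000
  k2 = f(0.480000, -2.300000) = 1.589760
  u ← -2.300000 + (0.48/2)·(0.000000 + 1.589760) = -1.918458
s=0.480000, u=-1.918458:
  k1 = f(0.480000, -1.918458) = 1.326038
  k2 = f(0.960000, -1.281959) = 1.772181
  u ← -1.918458 + (0.48/2)·(1.326038 + 1.772181) = -1.174885
u(0.96) ≈ -1.1749

-1.1749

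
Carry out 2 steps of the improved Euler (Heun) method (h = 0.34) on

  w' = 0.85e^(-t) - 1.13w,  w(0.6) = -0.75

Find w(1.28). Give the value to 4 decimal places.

-0.2091

Heun: k1 = f(t_n, w_n); k2 = f(t_n + h, w_n + h·k1); w_{n+1} = w_n + (h/2)·(k1 + k2).
t=0.600000, w=-0.750000:
  k1 = f(0.600000, -0.750000) = 1.313990
  k2 = f(0.940000, -0.303243) = 0.674699
  w ← -0.750000 + (0.34/2)·(1.313990 + 0.674699) = -0.411923
t=0.940000, w=-0.411923:
  k1 = f(0.940000, -0.411923) = 0.797507
  k2 = f(1.280000, -0.140771) = 0.395403
  w ← -0.411923 + (0.34/2)·(0.797507 + 0.395403) = -0.209128
w(1.28) ≈ -0.2091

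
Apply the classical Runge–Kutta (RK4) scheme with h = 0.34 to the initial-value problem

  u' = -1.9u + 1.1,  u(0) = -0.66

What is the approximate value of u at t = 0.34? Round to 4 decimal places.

-0.0715

RK4: k1 = f(t_n, u_n); k2 = f(t_n + h/2, u_n + (h/2)·k1); k3 = f(t_n + h/2, u_n + (h/2)·k2); k4 = f(t_n + h, u_n + h·k3); u_{n+1} = u_n + (h/6)·(k1 + 2k2 + 2k3 + k4).
t=0.000000, u=-0.660000:
  k1 = f(0.000000, -0.660000) = 2.354000
  k2 = f(0.170000, -0.259820) = 1.593658
  k3 = f(0.170000, -0.389078) = 1.839248
  k4 = f(0.340000, -0.034656) = 1.165845
  u ← -0.660000 + (0.34/6)·(k1 + 2k2 + 2k3 + k4) = -0.071479
u(0.34) ≈ -0.0715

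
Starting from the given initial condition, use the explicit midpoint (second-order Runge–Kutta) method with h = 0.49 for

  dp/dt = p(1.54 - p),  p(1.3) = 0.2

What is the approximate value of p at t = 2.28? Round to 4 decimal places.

Midpoint: k1 = f(t_n, p_n); k2 = f(t_n + h/2, p_n + (h/2)·k1); p_{n+1} = p_n + h·k2.
t=1.300000, p=0.200000:
  k1 = f(1.300000, 0.200000) = 0.268000
  k2 = f(1.545000, 0.265660) = 0.338541
  p ← 0.200000 + 0.49·0.338541 = 0.365885
t=1.790000, p=0.365885:
  k1 = f(1.790000, 0.365885) = 0.429591
  k2 = f(2.035000, 0.471135) = 0.503580
  p ← 0.365885 + 0.49·0.503580 = 0.612639
p(2.28) ≈ 0.6126

0.6126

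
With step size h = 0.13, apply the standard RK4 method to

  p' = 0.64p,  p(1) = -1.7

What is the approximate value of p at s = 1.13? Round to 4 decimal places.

RK4: k1 = f(s_n, p_n); k2 = f(s_n + h/2, p_n + (h/2)·k1); k3 = f(s_n + h/2, p_n + (h/2)·k2); k4 = f(s_n + h, p_n + h·k3); p_{n+1} = p_n + (h/6)·(k1 + 2k2 + 2k3 + k4).
s=1.000000, p=-1.700000:
  k1 = f(1.000000, -1.700000) = -1.088000
  k2 = f(1.065000, -1.770720) = -1.133261
  k3 = f(1.065000, -1.773662) = -1.135144
  k4 = f(1.130000, -1.847569) = -1.182444
  p ← -1.700000 + (0.13/6)·(k1 + 2k2 + 2k3 + k4) = -1.847490
p(1.13) ≈ -1.8475

-1.8475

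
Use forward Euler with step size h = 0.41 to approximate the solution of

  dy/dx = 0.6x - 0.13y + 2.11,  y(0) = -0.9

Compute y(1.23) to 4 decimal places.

1.9930

Euler: y_{n+1} = y_n + h·f(x_n, y_n).
x=0.000000, y=-0.900000: f=2.227000 → y ← -0.900000 + 0.41·2.227000 = 0.013070
x=0.410000, y=0.013070: f=2.354301 → y ← 0.013070 + 0.41·2.354301 = 0.978333
x=0.820000, y=0.978333: f=2.474817 → y ← 0.978333 + 0.41·2.474817 = 1.993008
y(1.23) ≈ 1.9930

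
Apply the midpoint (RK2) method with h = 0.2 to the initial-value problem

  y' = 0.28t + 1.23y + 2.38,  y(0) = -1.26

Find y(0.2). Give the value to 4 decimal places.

Midpoint: k1 = f(t_n, y_n); k2 = f(t_n + h/2, y_n + (h/2)·k1); y_{n+1} = y_n + h·k2.
t=0.000000, y=-1.260000:
  k1 = f(0.000000, -1.260000) = 0.830200
  k2 = f(0.100000, -1.176980) = 0.960315
  y ← -1.260000 + 0.2·0.960315 = -1.067937
y(0.2) ≈ -1.0679

-1.0679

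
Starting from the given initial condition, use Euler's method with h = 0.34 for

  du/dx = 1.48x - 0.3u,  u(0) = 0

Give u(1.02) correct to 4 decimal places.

0.4958

Euler: u_{n+1} = u_n + h·f(x_n, u_n).
x=0.000000, u=0.000000: f=0.000000 → u ← 0.000000 + 0.34·0.000000 = 0.000000
x=0.340000, u=0.000000: f=0.503200 → u ← 0.000000 + 0.34·0.503200 = 0.171088
x=0.680000, u=0.171088: f=0.955074 → u ← 0.171088 + 0.34·0.955074 = 0.495813
u(1.02) ≈ 0.4958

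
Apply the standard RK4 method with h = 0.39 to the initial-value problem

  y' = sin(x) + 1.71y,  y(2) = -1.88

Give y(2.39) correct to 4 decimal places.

-3.2068

RK4: k1 = f(x_n, y_n); k2 = f(x_n + h/2, y_n + (h/2)·k1); k3 = f(x_n + h/2, y_n + (h/2)·k2); k4 = f(x_n + h, y_n + h·k3); y_{n+1} = y_n + (h/6)·(k1 + 2k2 + 2k3 + k4).
x=2.000000, y=-1.880000:
  k1 = f(2.000000, -1.880000) = -2.305503
  k2 = f(2.195000, -2.329573) = -3.172141
  k3 = f(2.195000, -2.498568) = -3.461122
  k4 = f(2.390000, -3.229837) = -4.840219
  y ← -1.880000 + (0.39/6)·(k1 + 2k2 + 2k3 + k4) = -3.206796
y(2.39) ≈ -3.2068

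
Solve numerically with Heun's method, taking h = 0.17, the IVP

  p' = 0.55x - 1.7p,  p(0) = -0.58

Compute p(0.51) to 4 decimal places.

-0.1915

Heun: k1 = f(x_n, p_n); k2 = f(x_n + h, p_n + h·k1); p_{n+1} = p_n + (h/2)·(k1 + k2).
x=0.000000, p=-0.580000:
  k1 = f(0.000000, -0.580000) = 0.986000
  k2 = f(0.170000, -0.412380) = 0.794546
  p ← -0.580000 + (0.17/2)·(0.986000 + 0.794546) = -0.428654
x=0.170000, p=-0.428654:
  k1 = f(0.170000, -0.428654) = 0.822211
  k2 = f(0.340000, -0.288878) = 0.678092
  p ← -0.428654 + (0.17/2)·(0.822211 + 0.678092) = -0.301128
x=0.340000, p=-0.301128:
  k1 = f(0.340000, -0.301128) = 0.698917
  k2 = f(0.510000, -0.182312) = 0.590430
  p ← -0.301128 + (0.17/2)·(0.698917 + 0.590430) = -0.191533
p(0.51) ≈ -0.1915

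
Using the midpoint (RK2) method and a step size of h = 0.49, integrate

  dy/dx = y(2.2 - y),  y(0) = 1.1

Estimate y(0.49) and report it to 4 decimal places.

Midpoint: k1 = f(x_n, y_n); k2 = f(x_n + h/2, y_n + (h/2)·k1); y_{n+1} = y_n + h·k2.
x=0.000000, y=1.100000:
  k1 = f(0.000000, 1.100000) = 1.210000
  k2 = f(0.245000, 1.396450) = 1.122117
  y ← 1.100000 + 0.49·1.122117 = 1.649838
y(0.49) ≈ 1.6498

1.6498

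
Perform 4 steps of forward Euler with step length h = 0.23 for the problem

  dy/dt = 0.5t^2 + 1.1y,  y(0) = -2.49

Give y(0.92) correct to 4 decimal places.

-6.0429

Euler: y_{n+1} = y_n + h·f(t_n, y_n).
t=0.000000, y=-2.490000: f=-2.739000 → y ← -2.490000 + 0.23·(-2.739000) = -3.119970
t=0.230000, y=-3.119970: f=-3.405517 → y ← -3.119970 + 0.23·(-3.405517) = -3.903239
t=0.460000, y=-3.903239: f=-4.187763 → y ← -3.903239 + 0.23·(-4.187763) = -4.866424
t=0.690000, y=-4.866424: f=-5.115017 → y ← -4.866424 + 0.23·(-5.115017) = -6.042878
y(0.92) ≈ -6.0429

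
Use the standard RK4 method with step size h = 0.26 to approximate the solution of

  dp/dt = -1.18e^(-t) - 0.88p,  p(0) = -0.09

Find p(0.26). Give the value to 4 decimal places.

-0.3119

RK4: k1 = f(t_n, p_n); k2 = f(t_n + h/2, p_n + (h/2)·k1); k3 = f(t_n + h/2, p_n + (h/2)·k2); k4 = f(t_n + h, p_n + h·k3); p_{n+1} = p_n + (h/6)·(k1 + 2k2 + 2k3 + k4).
t=0.000000, p=-0.090000:
  k1 = f(0.000000, -0.090000) = -1.100800
  k2 = f(0.130000, -0.233104) = -0.831021
  k3 = f(0.130000, -0.198033) = -0.861884
  k4 = f(0.260000, -0.314090) = -0.633442
  p ← -0.090000 + (0.26/6)·(k1 + 2k2 + 2k3 + k4) = -0.311869
p(0.26) ≈ -0.3119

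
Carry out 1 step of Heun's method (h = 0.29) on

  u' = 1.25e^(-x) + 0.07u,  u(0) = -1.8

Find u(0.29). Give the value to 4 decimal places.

-1.5164

Heun: k1 = f(x_n, u_n); k2 = f(x_n + h, u_n + h·k1); u_{n+1} = u_n + (h/2)·(k1 + k2).
x=0.000000, u=-1.800000:
  k1 = f(0.000000, -1.800000) = 1.124000
  k2 = f(0.290000, -1.474040) = 0.832147
  u ← -1.800000 + (0.29/2)·(1.124000 + 0.832147) = -1.516359
u(0.29) ≈ -1.5164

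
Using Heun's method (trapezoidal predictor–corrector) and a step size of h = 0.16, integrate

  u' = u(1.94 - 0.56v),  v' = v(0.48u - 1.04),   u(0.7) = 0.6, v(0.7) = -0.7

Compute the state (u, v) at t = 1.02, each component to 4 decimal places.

Heun on (u,v): k1 = f(t_n, state_n); k2 = f(t_n + h, state_n + h·k1); state_{n+1} = state_n + (h/2)·(k1 + k2).
0.700000: (0.600000, -0.700000)
  k1 = (1.399200, 0.526400)
  predictor → (0.823872, -0.615776)
  k2 = (1.882411, 0.396893)
  → (0.862529, -0.626137)
0.860000: (0.862529, -0.626137)
  k1 = (1.975740, 0.391953)
  predictor → (1.178647, -0.563424)
  k2 = (2.658460, 0.267203)
  → (1.233265, -0.573404)
(u(1.02), v(1.02)) ≈ (1.2333, -0.5734)

1.2333, -0.5734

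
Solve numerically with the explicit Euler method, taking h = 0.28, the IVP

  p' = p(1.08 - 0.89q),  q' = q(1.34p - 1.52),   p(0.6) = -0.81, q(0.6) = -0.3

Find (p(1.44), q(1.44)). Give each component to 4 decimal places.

Euler on (p,q): p_{n+1} = p_n + h·p', q_{n+1} = q_n + h·q'.
0.600000: (-0.810000, -0.300000); f=(-1.091070, 0.781620) → (-1.115500, -0.081146)
0.880000: (-1.115500, -0.081146); f=(-1.285301, 0.244638) → (-1.475384, -0.012648)
1.160000: (-1.475384, -0.012648); f=(-1.610022, 0.044230) → (-1.926190, -0.000264)
(p(1.44), q(1.44)) ≈ (-1.9262, -0.0003)

-1.9262, -0.0003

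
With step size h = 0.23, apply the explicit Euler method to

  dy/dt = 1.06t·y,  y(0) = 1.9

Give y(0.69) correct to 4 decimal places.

2.2316

Euler: y_{n+1} = y_n + h·f(t_n, y_n).
t=0.000000, y=1.900000: f=0.000000 → y ← 1.900000 + 0.23·0.000000 = 1.900000
t=0.230000, y=1.900000: f=0.463220 → y ← 1.900000 + 0.23·0.463220 = 2.006541
t=0.460000, y=2.006541: f=0.978389 → y ← 2.006541 + 0.23·0.978389 = 2.231570
y(0.69) ≈ 2.2316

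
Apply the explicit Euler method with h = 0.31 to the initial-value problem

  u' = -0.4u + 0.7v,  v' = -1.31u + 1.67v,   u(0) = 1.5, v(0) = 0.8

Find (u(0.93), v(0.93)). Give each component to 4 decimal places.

1.3247, -0.1058

Euler on (u,v): u_{n+1} = u_n + h·u', v_{n+1} = v_n + h·v'.
0.000000: (1.500000, 0.800000); f=(-0.040000, -0.629000) → (1.487600, 0.605010)
0.310000: (1.487600, 0.605010); f=(-0.171533, -0.938389) → (1.434425, 0.314109)
0.620000: (1.434425, 0.314109); f=(-0.353893, -1.354534) → (1.324718, -0.105796)
(u(0.93), v(0.93)) ≈ (1.3247, -0.1058)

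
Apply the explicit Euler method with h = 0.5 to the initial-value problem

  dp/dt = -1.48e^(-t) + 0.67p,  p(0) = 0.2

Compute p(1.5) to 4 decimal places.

Euler: p_{n+1} = p_n + h·f(t_n, p_n).
t=0.000000, p=0.200000: f=-1.346000 → p ← 0.200000 + 0.5·(-1.346000) = -0.473000
t=0.500000, p=-0.473000: f=-1.214575 → p ← -0.473000 + 0.5·(-1.214575) = -1.080288
t=1.000000, p=-1.080288: f=-1.268254 → p ← -1.080288 + 0.5·(-1.268254) = -1.714415
p(1.5) ≈ -1.7144

-1.7144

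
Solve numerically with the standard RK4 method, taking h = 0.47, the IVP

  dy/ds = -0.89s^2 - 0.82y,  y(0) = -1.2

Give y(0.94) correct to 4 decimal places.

RK4: k1 = f(s_n, y_n); k2 = f(s_n + h/2, y_n + (h/2)·k1); k3 = f(s_n + h/2, y_n + (h/2)·k2); k4 = f(s_n + h, y_n + h·k3); y_{n+1} = y_n + (h/6)·(k1 + 2k2 + 2k3 + k4).
s=0.000000, y=-1.200000:
  k1 = f(0.000000, -1.200000) = 0.984000
  k2 = f(0.235000, -0.968760) = 0.745233
  k3 = f(0.235000, -1.024870) = 0.791243
  k4 = f(0.470000, -0.828116) = 0.482454
  y ← -1.200000 + (0.47/6)·(k1 + 2k2 + 2k3 + k4) = -0.844413
s=0.470000, y=-0.844413:
  k1 = f(0.470000, -0.844413) = 0.495818
  k2 = f(0.705000, -0.727896) = 0.154522
  k3 = f(0.705000, -0.808100) = 0.220290
  k4 = f(0.940000, -0.740877) = -0.178885
  y ← -0.844413 + (0.47/6)·(k1 + 2k2 + 2k3 + k4) = -0.760866
y(0.94) ≈ -0.7609

-0.7609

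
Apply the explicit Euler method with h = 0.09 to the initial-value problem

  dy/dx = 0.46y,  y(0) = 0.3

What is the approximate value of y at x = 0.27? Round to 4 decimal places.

0.3388

Euler: y_{n+1} = y_n + h·f(x_n, y_n).
x=0.000000, y=0.300000: f=0.138000 → y ← 0.300000 + 0.09·0.138000 = 0.312420
x=0.090000, y=0.312420: f=0.143713 → y ← 0.312420 + 0.09·0.143713 = 0.325354
x=0.180000, y=0.325354: f=0.149663 → y ← 0.325354 + 0.09·0.149663 = 0.338824
y(0.27) ≈ 0.3388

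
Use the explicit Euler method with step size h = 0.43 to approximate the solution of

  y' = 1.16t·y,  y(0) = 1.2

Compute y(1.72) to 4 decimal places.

Euler: y_{n+1} = y_n + h·f(t_n, y_n).
t=0.000000, y=1.200000: f=0.000000 → y ← 1.200000 + 0.43·0.000000 = 1.200000
t=0.430000, y=1.200000: f=0.598560 → y ← 1.200000 + 0.43·0.598560 = 1.457381
t=0.860000, y=1.457381: f=1.453883 → y ← 1.457381 + 0.43·1.453883 = 2.082551
t=1.290000, y=2.082551: f=3.116329 → y ← 2.082551 + 0.43·3.116329 = 3.422572
y(1.72) ≈ 3.4226

3.4226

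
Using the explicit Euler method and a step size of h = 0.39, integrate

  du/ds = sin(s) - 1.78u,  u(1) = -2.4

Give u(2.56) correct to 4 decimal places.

0.4630

Euler: u_{n+1} = u_n + h·f(s_n, u_n).
s=1.000000, u=-2.400000: f=5.113471 → u ← -2.400000 + 0.39·5.113471 = -0.405746
s=1.390000, u=-0.405746: f=1.705929 → u ← -0.405746 + 0.39·1.705929 = 0.259566
s=1.780000, u=0.259566: f=0.516169 → u ← 0.259566 + 0.39·0.516169 = 0.460872
s=2.170000, u=0.460872: f=0.005433 → u ← 0.460872 + 0.39·0.005433 = 0.462991
u(2.56) ≈ 0.4630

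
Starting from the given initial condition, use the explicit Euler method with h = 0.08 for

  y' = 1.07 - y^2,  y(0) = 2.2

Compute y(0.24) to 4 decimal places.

Euler: y_{n+1} = y_n + h·f(x_n, y_n).
x=0.000000, y=2.200000: f=-3.770000 → y ← 2.200000 + 0.08·(-3.770000) = 1.898400
x=0.080000, y=1.898400: f=-2.533923 → y ← 1.898400 + 0.08·(-2.533923) = 1.695686
x=0.160000, y=1.695686: f=-1.805352 → y ← 1.695686 + 0.08·(-1.805352) = 1.551258
y(0.24) ≈ 1.5513

1.5513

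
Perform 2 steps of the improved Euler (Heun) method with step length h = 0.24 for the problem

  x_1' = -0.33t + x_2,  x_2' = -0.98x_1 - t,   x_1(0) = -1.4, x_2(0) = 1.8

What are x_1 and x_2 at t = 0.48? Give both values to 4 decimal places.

-0.4550, 2.1283

Heun on (x_1,x_2): k1 = f(t_n, state_n); k2 = f(t_n + h, state_n + h·k1); state_{n+1} = state_n + (h/2)·(k1 + k2).
0.000000: (-1.400000, 1.800000)
  k1 = (1.800000, 1.372000)
  predictor → (-0.968000, 2.129280)
  k2 = (2.050080, 0.708640)
  → (-0.937990, 2.049677)
0.240000: (-0.937990, 2.049677)
  k1 = (1.970477, 0.679231)
  predictor → (-0.465076, 2.212692)
  k2 = (2.054292, -0.024226)
  → (-0.455018, 2.128277)
(x_1(0.48), x_2(0.48)) ≈ (-0.4550, 2.1283)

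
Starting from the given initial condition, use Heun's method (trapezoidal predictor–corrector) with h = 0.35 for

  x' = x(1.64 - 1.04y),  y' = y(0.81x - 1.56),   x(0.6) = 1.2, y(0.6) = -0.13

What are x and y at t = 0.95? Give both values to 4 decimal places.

Heun on (x,y): k1 = f(t_n, state_n); k2 = f(t_n + h, state_n + h·k1); state_{n+1} = state_n + (h/2)·(k1 + k2).
0.600000: (1.200000, -0.130000)
  k1 = (2.130240, 0.076440)
  predictor → (1.945584, -0.103246)
  k2 = (3.399666, -0.001644)
  → (2.167734, -0.116911)
(x(0.95), y(0.95)) ≈ (2.1677, -0.1169)

2.1677, -0.1169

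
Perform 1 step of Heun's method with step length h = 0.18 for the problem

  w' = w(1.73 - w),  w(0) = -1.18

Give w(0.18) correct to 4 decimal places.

-2.0600

Heun: k1 = f(t_n, w_n); k2 = f(t_n + h, w_n + h·k1); w_{n+1} = w_n + (h/2)·(k1 + k2).
t=0.000000, w=-1.180000:
  k1 = f(0.000000, -1.180000) = -3.433800
  k2 = f(0.180000, -1.798084) = -6.343791
  w ← -1.180000 + (0.18/2)·(-3.433800 + (-6.343791)) = -2.059983
w(0.18) ≈ -2.0600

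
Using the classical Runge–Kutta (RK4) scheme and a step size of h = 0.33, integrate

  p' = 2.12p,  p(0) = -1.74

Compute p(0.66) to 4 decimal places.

RK4: k1 = f(x_n, p_n); k2 = f(x_n + h/2, p_n + (h/2)·k1); k3 = f(x_n + h/2, p_n + (h/2)·k2); k4 = f(x_n + h, p_n + h·k3); p_{n+1} = p_n + (h/6)·(k1 + 2k2 + 2k3 + k4).
x=0.000000, p=-1.740000:
  k1 = f(0.000000, -1.740000) = -3.688800
  k2 = f(0.165000, -2.348652) = -4.979142
  k3 = f(0.165000, -2.561558) = -5.430504
  k4 = f(0.330000, -3.532066) = -7.487981
  p ← -1.740000 + (0.33/6)·(k1 + 2k2 + 2k3 + k4) = -3.499784
x=0.330000, p=-3.499784:
  k1 = f(0.330000, -3.499784) = -7.419542
  k2 = f(0.495000, -4.724008) = -10.014898
  k3 = f(0.495000, -5.152242) = -10.922753
  k4 = f(0.660000, -7.104293) = -15.061100
  p ← -3.499784 + (0.33/6)·(k1 + 2k2 + 2k3 + k4) = -7.039361
p(0.66) ≈ -7.0394

-7.0394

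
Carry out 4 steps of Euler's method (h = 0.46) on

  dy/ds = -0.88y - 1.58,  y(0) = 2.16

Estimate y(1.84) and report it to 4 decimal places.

Euler: y_{n+1} = y_n + h·f(s_n, y_n).
s=0.000000, y=2.160000: f=-3.480800 → y ← 2.160000 + 0.46·(-3.480800) = 0.558832
s=0.460000, y=0.558832: f=-2.071772 → y ← 0.558832 + 0.46·(-2.071772) = -0.394183
s=0.920000, y=-0.394183: f=-1.233119 → y ← -0.394183 + 0.46·(-1.233119) = -0.961418
s=1.380000, y=-0.961418: f=-0.733952 → y ← -0.961418 + 0.46·(-0.733952) = -1.299036
y(1.84) ≈ -1.2990

-1.2990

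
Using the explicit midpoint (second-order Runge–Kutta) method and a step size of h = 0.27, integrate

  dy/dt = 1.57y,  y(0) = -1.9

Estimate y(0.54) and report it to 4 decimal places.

-4.3537

Midpoint: k1 = f(t_n, y_n); k2 = f(t_n + h/2, y_n + (h/2)·k1); y_{n+1} = y_n + h·k2.
t=0.000000, y=-1.900000:
  k1 = f(0.000000, -1.900000) = -2.983000
  k2 = f(0.135000, -2.302705) = -3.615247
  y ← -1.900000 + 0.27·(-3.615247) = -2.876117
t=0.270000, y=-2.876117:
  k1 = f(0.270000, -2.876117) = -4.515503
  k2 = f(0.405000, -3.485710) = -5.472564
  y ← -2.876117 + 0.27·(-5.472564) = -4.353709
y(0.54) ≈ -4.3537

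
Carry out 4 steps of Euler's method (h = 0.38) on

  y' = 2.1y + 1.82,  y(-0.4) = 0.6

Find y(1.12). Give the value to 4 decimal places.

Euler: y_{n+1} = y_n + h·f(s_n, y_n).
s=-0.400000, y=0.600000: f=3.080000 → y ← 0.600000 + 0.38·3.080000 = 1.770400
s=-0.020000, y=1.770400: f=5.537840 → y ← 1.770400 + 0.38·5.537840 = 3.874779
s=0.360000, y=3.874779: f=9.957036 → y ← 3.874779 + 0.38·9.957036 = 7.658453
s=0.740000, y=7.658453: f=17.902751 → y ← 7.658453 + 0.38·17.902751 = 14.461498
y(1.12) ≈ 14.4615

14.4615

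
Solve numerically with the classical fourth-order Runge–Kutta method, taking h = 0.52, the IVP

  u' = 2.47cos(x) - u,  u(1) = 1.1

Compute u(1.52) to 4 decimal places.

RK4: k1 = f(x_n, u_n); k2 = f(x_n + h/2, u_n + (h/2)·k1); k3 = f(x_n + h/2, u_n + (h/2)·k2); k4 = f(x_n + h, u_n + h·k3); u_{n+1} = u_n + (h/6)·(k1 + 2k2 + 2k3 + k4).
x=1.000000, u=1.100000:
  k1 = f(1.000000, 1.100000) = 0.234547
  k2 = f(1.260000, 1.160982) = -0.405614
  k3 = f(1.260000, 0.994540) = -0.239172
  k4 = f(1.520000, 0.975630) = -0.850217
  u ← 1.100000 + (0.52/6)·(k1 + 2k2 + 2k3 + k4) = 0.934879
u(1.52) ≈ 0.9349

0.9349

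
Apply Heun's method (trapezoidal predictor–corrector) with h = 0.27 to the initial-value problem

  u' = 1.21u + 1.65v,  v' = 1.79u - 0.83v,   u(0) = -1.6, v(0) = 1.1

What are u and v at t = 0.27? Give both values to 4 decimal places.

Heun on (u,v): k1 = f(t_n, state_n); k2 = f(t_n + h, state_n + h·k1); state_{n+1} = state_n + (h/2)·(k1 + k2).
0.000000: (-1.600000, 1.100000)
  k1 = (-0.121000, -3.777000)
  predictor → (-1.632670, 0.080210)
  k2 = (-1.843184, -2.989054)
  → (-1.865165, 0.186583)
(u(0.27), v(0.27)) ≈ (-1.8652, 0.1866)

-1.8652, 0.1866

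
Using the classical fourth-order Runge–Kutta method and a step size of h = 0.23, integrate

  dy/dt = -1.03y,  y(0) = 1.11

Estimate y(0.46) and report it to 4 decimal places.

0.6911

RK4: k1 = f(t_n, y_n); k2 = f(t_n + h/2, y_n + (h/2)·k1); k3 = f(t_n + h/2, y_n + (h/2)·k2); k4 = f(t_n + h, y_n + h·k3); y_{n+1} = y_n + (h/6)·(k1 + 2k2 + 2k3 + k4).
t=0.000000, y=1.110000:
  k1 = f(0.000000, 1.110000) = -1.143300
  k2 = f(0.115000, 0.978521) = -1.007876
  k3 = f(0.115000, 0.994094) = -1.023917
  k4 = f(0.230000, 0.874499) = -0.900734
  y ← 1.110000 + (0.23/6)·(k1 + 2k2 + 2k3 + k4) = 0.875875
t=0.230000, y=0.875875:
  k1 = f(0.230000, 0.875875) = -0.902151
  k2 = f(0.345000, 0.772127) = -0.795291
  k3 = f(0.345000, 0.784416) = -0.807949
  k4 = f(0.460000, 0.690046) = -0.710748
  y ← 0.875875 + (0.23/6)·(k1 + 2k2 + 2k3 + k4) = 0.691132
y(0.46) ≈ 0.6911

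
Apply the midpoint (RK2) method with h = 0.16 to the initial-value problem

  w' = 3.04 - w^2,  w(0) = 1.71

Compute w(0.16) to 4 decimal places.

Midpoint: k1 = f(x_n, w_n); k2 = f(x_n + h/2, w_n + (h/2)·k1); w_{n+1} = w_n + h·k2.
x=0.000000, w=1.710000:
  k1 = f(0.000000, 1.710000) = 0.115900
  k2 = f(0.080000, 1.719272) = 0.084104
  w ← 1.710000 + 0.16·0.084104 = 1.723457
w(0.16) ≈ 1.7235

1.7235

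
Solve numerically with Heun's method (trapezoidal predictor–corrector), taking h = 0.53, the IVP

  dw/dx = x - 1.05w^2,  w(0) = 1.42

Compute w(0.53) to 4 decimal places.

Heun: k1 = f(x_n, w_n); k2 = f(x_n + h, w_n + h·k1); w_{n+1} = w_n + (h/2)·(k1 + k2).
x=0.000000, w=1.420000:
  k1 = f(0.000000, 1.420000) = -2.117220
  k2 = f(0.530000, 0.297873) = 0.436835
  w ← 1.420000 + (0.53/2)·(-2.117220 + 0.436835) = 0.974698
w(0.53) ≈ 0.9747

0.9747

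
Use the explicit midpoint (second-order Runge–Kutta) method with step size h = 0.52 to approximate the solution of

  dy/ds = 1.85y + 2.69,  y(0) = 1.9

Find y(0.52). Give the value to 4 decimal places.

6.6786

Midpoint: k1 = f(s_n, y_n); k2 = f(s_n + h/2, y_n + (h/2)·k1); y_{n+1} = y_n + h·k2.
s=0.000000, y=1.900000:
  k1 = f(0.000000, 1.900000) = 6.205000
  k2 = f(0.260000, 3.513300) = 9.189605
  y ← 1.900000 + 0.52·9.189605 = 6.678595
y(0.52) ≈ 6.6786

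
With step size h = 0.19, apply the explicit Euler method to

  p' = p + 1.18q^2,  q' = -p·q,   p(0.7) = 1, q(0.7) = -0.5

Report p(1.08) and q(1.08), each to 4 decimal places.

1.5196, -0.3091

Euler on (p,q): p_{n+1} = p_n + h·p', q_{n+1} = q_n + h·q'.
0.700000: (1.000000, -0.500000); f=(1.295000, 0.500000) → (1.246050, -0.405000)
0.890000: (1.246050, -0.405000); f=(1.439599, 0.504650) → (1.519574, -0.309116)
(p(1.08), q(1.08)) ≈ (1.5196, -0.3091)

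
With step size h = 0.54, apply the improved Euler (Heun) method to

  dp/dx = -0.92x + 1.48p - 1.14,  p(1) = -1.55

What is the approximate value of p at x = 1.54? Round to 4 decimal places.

Heun: k1 = f(x_n, p_n); k2 = f(x_n + h, p_n + h·k1); p_{n+1} = p_n + (h/2)·(k1 + k2).
x=1.000000, p=-1.550000:
  k1 = f(1.000000, -1.550000) = -4.354000
  k2 = f(1.540000, -3.901160) = -8.330517
  p ← -1.550000 + (0.54/2)·(-4.354000 + (-8.330517)) = -4.974820
p(1.54) ≈ -4.9748

-4.9748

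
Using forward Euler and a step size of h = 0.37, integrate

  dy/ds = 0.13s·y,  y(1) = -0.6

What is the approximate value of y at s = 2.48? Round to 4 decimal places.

-0.8001

Euler: y_{n+1} = y_n + h·f(s_n, y_n).
s=1.000000, y=-0.600000: f=-0.078000 → y ← -0.600000 + 0.37·(-0.078000) = -0.628860
s=1.370000, y=-0.628860: f=-0.112000 → y ← -0.628860 + 0.37·(-0.112000) = -0.670300
s=1.740000, y=-0.670300: f=-0.151622 → y ← -0.670300 + 0.37·(-0.151622) = -0.726400
s=2.110000, y=-0.726400: f=-0.199252 → y ← -0.726400 + 0.37·(-0.199252) = -0.800123
y(2.48) ≈ -0.8001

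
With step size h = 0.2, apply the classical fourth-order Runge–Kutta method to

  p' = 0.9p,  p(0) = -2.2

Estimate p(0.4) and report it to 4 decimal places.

RK4: k1 = f(x_n, p_n); k2 = f(x_n + h/2, p_n + (h/2)·k1); k3 = f(x_n + h/2, p_n + (h/2)·k2); k4 = f(x_n + h, p_n + h·k3); p_{n+1} = p_n + (h/6)·(k1 + 2k2 + 2k3 + k4).
x=0.000000, p=-2.200000:
  k1 = f(0.000000, -2.200000) = -1.980000
  k2 = f(0.100000, -2.398000) = -2.158200
  k3 = f(0.100000, -2.415820) = -2.174238
  k4 = f(0.200000, -2.634848) = -2.371363
  p ← -2.200000 + (0.2/6)·(k1 + 2k2 + 2k3 + k4) = -2.633875
x=0.200000, p=-2.633875:
  k1 = f(0.200000, -2.633875) = -2.370487
  k2 = f(0.300000, -2.870923) = -2.583831
  k3 = f(0.300000, -2.892258) = -2.603032
  k4 = f(0.400000, -3.154481) = -2.839033
  p ← -2.633875 + (0.2/6)·(k1 + 2k2 + 2k3 + k4) = -3.153316
p(0.4) ≈ -3.1533

-3.1533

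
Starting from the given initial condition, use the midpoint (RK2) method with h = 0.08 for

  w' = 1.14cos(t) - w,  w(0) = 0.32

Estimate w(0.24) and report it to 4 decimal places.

Midpoint: k1 = f(t_n, w_n); k2 = f(t_n + h/2, w_n + (h/2)·k1); w_{n+1} = w_n + h·k2.
t=0.000000, w=0.320000:
  k1 = f(0.000000, 0.320000) = 0.820000
  k2 = f(0.040000, 0.352800) = 0.786288
  w ← 0.320000 + 0.08·0.786288 = 0.382903
t=0.080000, w=0.382903:
  k1 = f(0.080000, 0.382903) = 0.753451
  k2 = f(0.120000, 0.413041) = 0.718761
  w ← 0.382903 + 0.08·0.718761 = 0.440404
t=0.160000, w=0.440404:
  k1 = f(0.160000, 0.440404) = 0.685035
  k2 = f(0.200000, 0.467805) = 0.649471
  w ← 0.440404 + 0.08·0.649471 = 0.492362
w(0.24) ≈ 0.4924

0.4924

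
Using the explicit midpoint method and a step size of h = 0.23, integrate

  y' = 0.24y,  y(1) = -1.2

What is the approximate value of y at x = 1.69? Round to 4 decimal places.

Midpoint: k1 = f(x_n, y_n); k2 = f(x_n + h/2, y_n + (h/2)·k1); y_{n+1} = y_n + h·k2.
x=1.000000, y=-1.200000:
  k1 = f(1.000000, -1.200000) = -0.288000
  k2 = f(1.115000, -1.233120) = -0.295949
  y ← -1.200000 + 0.23·(-0.295949) = -1.268068
x=1.230000, y=-1.268068:
  k1 = f(1.230000, -1.268068) = -0.304336
  k2 = f(1.345000, -1.303067) = -0.312736
  y ← -1.268068 + 0.23·(-0.312736) = -1.339998
x=1.460000, y=-1.339998:
  k1 = f(1.460000, -1.339998) = -0.321599
  k2 = f(1.575000, -1.376981) = -0.330476
  y ← -1.339998 + 0.23·(-0.330476) = -1.416007
y(1.69) ≈ -1.4160

-1.4160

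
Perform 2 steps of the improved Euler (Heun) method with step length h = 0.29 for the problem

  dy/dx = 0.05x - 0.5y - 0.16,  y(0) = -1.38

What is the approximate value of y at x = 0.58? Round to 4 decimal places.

-1.1062

Heun: k1 = f(x_n, y_n); k2 = f(x_n + h, y_n + h·k1); y_{n+1} = y_n + (h/2)·(k1 + k2).
x=0.000000, y=-1.380000:
  k1 = f(0.000000, -1.380000) = 0.530000
  k2 = f(0.290000, -1.226300) = 0.467650
  y ← -1.380000 + (0.29/2)·(0.530000 + 0.467650) = -1.235341
x=0.290000, y=-1.235341:
  k1 = f(0.290000, -1.235341) = 0.472170
  k2 = f(0.580000, -1.098411) = 0.418206
  y ← -1.235341 + (0.29/2)·(0.472170 + 0.418206) = -1.106236
y(0.58) ≈ -1.1062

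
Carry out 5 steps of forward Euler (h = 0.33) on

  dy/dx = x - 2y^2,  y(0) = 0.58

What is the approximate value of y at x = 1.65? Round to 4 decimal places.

0.8085

Euler: y_{n+1} = y_n + h·f(x_n, y_n).
x=0.000000, y=0.580000: f=-0.672800 → y ← 0.580000 + 0.33·(-0.672800) = 0.357976
x=0.330000, y=0.357976: f=0.073706 → y ← 0.357976 + 0.33·0.073706 = 0.382299
x=0.660000, y=0.382299: f=0.367695 → y ← 0.382299 + 0.33·0.367695 = 0.503638
x=0.990000, y=0.503638: f=0.482697 → y ← 0.503638 + 0.33·0.482697 = 0.662928
x=1.320000, y=0.662928: f=0.441052 → y ← 0.662928 + 0.33·0.441052 = 0.808476
y(1.65) ≈ 0.8085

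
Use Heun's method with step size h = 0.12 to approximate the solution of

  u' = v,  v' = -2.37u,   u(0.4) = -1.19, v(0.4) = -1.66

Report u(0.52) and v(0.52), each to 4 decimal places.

Heun on (u,v): k1 = f(s_n, state_n); k2 = f(s_n + h, state_n + h·k1); state_{n+1} = state_n + (h/2)·(k1 + k2).
0.400000: (-1.190000, -1.660000)
  k1 = (-1.660000, 2.820300)
  predictor → (-1.389200, -1.321564)
  k2 = (-1.321564, 3.292404)
  → (-1.368894, -1.293238)
(u(0.52), v(0.52)) ≈ (-1.3689, -1.2932)

-1.3689, -1.2932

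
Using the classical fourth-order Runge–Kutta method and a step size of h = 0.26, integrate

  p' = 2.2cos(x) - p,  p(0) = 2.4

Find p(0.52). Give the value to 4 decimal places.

2.2740

RK4: k1 = f(x_n, p_n); k2 = f(x_n + h/2, p_n + (h/2)·k1); k3 = f(x_n + h/2, p_n + (h/2)·k2); k4 = f(x_n + h, p_n + h·k3); p_{n+1} = p_n + (h/6)·(k1 + 2k2 + 2k3 + k4).
x=0.000000, p=2.400000:
  k1 = f(0.000000, 2.400000) = -0.200000
  k2 = f(0.130000, 2.374000) = -0.192564
  k3 = f(0.130000, 2.374967) = -0.193531
  k4 = f(0.260000, 2.349682) = -0.223624
  p ← 2.400000 + (0.26/6)·(k1 + 2k2 + 2k3 + k4) = 2.348181
x=0.260000, p=2.348181:
  k1 = f(0.260000, 2.348181) = -0.222123
  k2 = f(0.390000, 2.319305) = -0.284505
  k3 = f(0.390000, 2.311196) = -0.276396
  k4 = f(0.520000, 2.276319) = -0.367116
  p ← 2.348181 + (0.26/6)·(k1 + 2k2 + 2k3 + k4) = 2.274036
p(0.52) ≈ 2.2740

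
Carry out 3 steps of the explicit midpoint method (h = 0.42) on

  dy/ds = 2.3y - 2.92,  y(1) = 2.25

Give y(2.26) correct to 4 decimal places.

15.3826

Midpoint: k1 = f(s_n, y_n); k2 = f(s_n + h/2, y_n + (h/2)·k1); y_{n+1} = y_n + h·k2.
s=1.000000, y=2.250000:
  k1 = f(1.000000, 2.250000) = 2.255000
  k2 = f(1.210000, 2.723550) = 3.344165
  y ← 2.250000 + 0.42·3.344165 = 3.654549
s=1.420000, y=3.654549:
  k1 = f(1.420000, 3.654549) = 5.485463
  k2 = f(1.630000, 4.806497) = 8.134942
  y ← 3.654549 + 0.42·8.134942 = 7.071225
s=1.840000, y=7.071225:
  k1 = f(1.840000, 7.071225) = 13.343818
  k2 = f(2.050000, 9.873427) = 19.788881
  y ← 7.071225 + 0.42·19.788881 = 15.382555
y(2.26) ≈ 15.3826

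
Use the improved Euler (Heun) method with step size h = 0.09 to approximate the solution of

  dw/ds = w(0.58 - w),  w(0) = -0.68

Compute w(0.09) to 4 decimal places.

-0.7641

Heun: k1 = f(s_n, w_n); k2 = f(s_n + h, w_n + h·k1); w_{n+1} = w_n + (h/2)·(k1 + k2).
s=0.000000, w=-0.680000:
  k1 = f(0.000000, -0.680000) = -0.856800
  k2 = f(0.090000, -0.757112) = -1.012344
  w ← -0.680000 + (0.09/2)·(-0.856800 + (-1.012344)) = -0.764111
w(0.09) ≈ -0.7641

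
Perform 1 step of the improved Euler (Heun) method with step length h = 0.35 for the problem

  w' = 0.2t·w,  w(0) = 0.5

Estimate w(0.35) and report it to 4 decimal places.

Heun: k1 = f(t_n, w_n); k2 = f(t_n + h, w_n + h·k1); w_{n+1} = w_n + (h/2)·(k1 + k2).
t=0.000000, w=0.500000:
  k1 = f(0.000000, 0.500000) = 0.000000
  k2 = f(0.350000, 0.500000) = 0.035000
  w ← 0.500000 + (0.35/2)·(0.000000 + 0.035000) = 0.506125
w(0.35) ≈ 0.5061

0.5061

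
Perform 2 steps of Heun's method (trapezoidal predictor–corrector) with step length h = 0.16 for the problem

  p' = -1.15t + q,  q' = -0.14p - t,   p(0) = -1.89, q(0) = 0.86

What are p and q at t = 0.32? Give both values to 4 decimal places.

Heun on (p,q): k1 = f(t_n, state_n); k2 = f(t_n + h, state_n + h·k1); state_{n+1} = state_n + (h/2)·(k1 + k2).
0.000000: (-1.890000, 0.860000)
  k1 = (0.860000, 0.264600)
  predictor → (-1.752400, 0.902336)
  k2 = (0.718336, 0.085336)
  → (-1.763733, 0.887995)
0.160000: (-1.763733, 0.887995)
  k1 = (0.703995, 0.086923)
  predictor → (-1.651094, 0.901903)
  k2 = (0.533903, -0.088847)
  → (-1.664701, 0.887841)
(p(0.32), q(0.32)) ≈ (-1.6647, 0.8878)

-1.6647, 0.8878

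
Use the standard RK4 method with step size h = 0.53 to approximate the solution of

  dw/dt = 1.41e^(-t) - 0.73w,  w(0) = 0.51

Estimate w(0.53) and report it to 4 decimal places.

RK4: k1 = f(t_n, w_n); k2 = f(t_n + h/2, w_n + (h/2)·k1); k3 = f(t_n + h/2, w_n + (h/2)·k2); k4 = f(t_n + h, w_n + h·k3); w_{n+1} = w_n + (h/6)·(k1 + 2k2 + 2k3 + k4).
t=0.000000, w=0.510000:
  k1 = f(0.000000, 0.510000) = 1.037700
  k2 = f(0.265000, 0.784990) = 0.508717
  k3 = f(0.265000, 0.644810) = 0.611049
  k4 = f(0.530000, 0.833856) = 0.221218
  w ← 0.510000 + (0.53/6)·(k1 + 2k2 + 2k3 + k4) = 0.819030
w(0.53) ≈ 0.8190

0.8190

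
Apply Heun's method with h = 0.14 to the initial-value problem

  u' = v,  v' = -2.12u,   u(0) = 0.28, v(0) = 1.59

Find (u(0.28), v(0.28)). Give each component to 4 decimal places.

0.6928, 1.2958

Heun on (u,v): k1 = f(s_n, state_n); k2 = f(s_n + h, state_n + h·k1); state_{n+1} = state_n + (h/2)·(k1 + k2).
0.000000: (0.280000, 1.590000)
  k1 = (1.590000, -0.593600)
  predictor → (0.502600, 1.506896)
  k2 = (1.506896, -1.065512)
  → (0.496783, 1.473862)
0.140000: (0.496783, 1.473862)
  k1 = (1.473862, -1.053179)
  predictor → (0.703123, 1.326417)
  k2 = (1.326417, -1.490622)
  → (0.692802, 1.295796)
(u(0.28), v(0.28)) ≈ (0.6928, 1.2958)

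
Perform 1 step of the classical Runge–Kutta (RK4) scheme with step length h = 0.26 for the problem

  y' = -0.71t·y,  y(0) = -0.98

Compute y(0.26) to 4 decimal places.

RK4: k1 = f(t_n, y_n); k2 = f(t_n + h/2, y_n + (h/2)·k1); k3 = f(t_n + h/2, y_n + (h/2)·k2); k4 = f(t_n + h, y_n + h·k3); y_{n+1} = y_n + (h/6)·(k1 + 2k2 + 2k3 + k4).
t=0.000000, y=-0.980000:
  k1 = f(0.000000, -0.980000) = 0.000000
  k2 = f(0.130000, -0.980000) = 0.090454
  k3 = f(0.130000, -0.968241) = 0.089369
  k4 = f(0.260000, -0.956764) = 0.176619
  y ← -0.980000 + (0.26/6)·(k1 + 2k2 + 2k3 + k4) = -0.956762
y(0.26) ≈ -0.9568

-0.9568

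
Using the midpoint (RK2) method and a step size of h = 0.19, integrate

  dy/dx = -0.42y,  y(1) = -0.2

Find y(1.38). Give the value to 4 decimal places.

Midpoint: k1 = f(x_n, y_n); k2 = f(x_n + h/2, y_n + (h/2)·k1); y_{n+1} = y_n + h·k2.
x=1.000000, y=-0.200000:
  k1 = f(1.000000, -0.200000) = 0.084000
  k2 = f(1.095000, -0.192020) = 0.080648
  y ← -0.200000 + 0.19·0.080648 = -0.184677
x=1.190000, y=-0.184677:
  k1 = f(1.190000, -0.184677) = 0.077564
  k2 = f(1.285000, -0.177308) = 0.074469
  y ← -0.184677 + 0.19·0.074469 = -0.170528
y(1.38) ≈ -0.1705

-0.1705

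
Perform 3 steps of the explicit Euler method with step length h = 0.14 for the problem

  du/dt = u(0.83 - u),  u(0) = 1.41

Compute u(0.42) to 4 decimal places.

1.1465

Euler: u_{n+1} = u_n + h·f(t_n, u_n).
t=0.000000, u=1.410000: f=-0.817800 → u ← 1.410000 + 0.14·(-0.817800) = 1.295508
t=0.140000, u=1.295508: f=-0.603069 → u ← 1.295508 + 0.14·(-0.603069) = 1.211078
t=0.280000, u=1.211078: f=-0.461516 → u ← 1.211078 + 0.14·(-0.461516) = 1.146466
u(0.42) ≈ 1.1465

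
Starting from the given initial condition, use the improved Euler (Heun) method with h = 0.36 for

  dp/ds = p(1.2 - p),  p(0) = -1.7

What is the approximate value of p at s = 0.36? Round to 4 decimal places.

-5.5113

Heun: k1 = f(s_n, p_n); k2 = f(s_n + h, p_n + h·k1); p_{n+1} = p_n + (h/2)·(k1 + k2).
s=0.000000, p=-1.700000:
  k1 = f(0.000000, -1.700000) = -4.930000
  k2 = f(0.360000, -3.474800) = -16.243995
  p ← -1.700000 + (0.36/2)·(-4.930000 + (-16.243995)) = -5.511319
p(0.36) ≈ -5.5113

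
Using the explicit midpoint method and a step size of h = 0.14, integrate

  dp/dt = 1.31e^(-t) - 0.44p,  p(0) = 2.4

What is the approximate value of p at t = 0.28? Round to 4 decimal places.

2.4212

Midpoint: k1 = f(t_n, p_n); k2 = f(t_n + h/2, p_n + (h/2)·k1); p_{n+1} = p_n + h·k2.
t=0.000000, p=2.400000:
  k1 = f(0.000000, 2.400000) = 0.254000
  k2 = f(0.070000, 2.417780) = 0.157613
  p ← 2.400000 + 0.14·0.157613 = 2.422066
t=0.140000, p=2.422066:
  k1 = f(0.140000, 2.422066) = 0.073150
  k2 = f(0.210000, 2.427186) = -0.006097
  p ← 2.422066 + 0.14·(-0.006097) = 2.421212
p(0.28) ≈ 2.4212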